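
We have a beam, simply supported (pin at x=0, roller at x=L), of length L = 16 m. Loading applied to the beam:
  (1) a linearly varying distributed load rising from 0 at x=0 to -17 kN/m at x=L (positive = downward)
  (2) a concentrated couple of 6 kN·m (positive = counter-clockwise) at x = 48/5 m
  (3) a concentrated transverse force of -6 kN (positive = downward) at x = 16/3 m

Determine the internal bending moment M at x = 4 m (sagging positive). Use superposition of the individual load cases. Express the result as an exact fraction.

M(4) = -369/2 kN·m

Load 1 — triangular load w₀=-17 kN/m (0→w₀ over full span):
  M_1 = w₀Lx/6 - w₀x³/(6L) = (-17)·16·4/6 - (-17)·4³/(6·16) = -170 kN·m
Load 2 — applied couple M₀=6 kN·m at a=48/5 m (b=L-a=32/5):
  M_2 = M₀x/L  [x≤a] = 6·4/16 = 3/2 kN·m
Load 3 — point force P=-6 kN at a=16/3 m (b=L-a=32/3):
  M_3 = Pbx/L  [x≤a] = (-6)·(32/3)·4/16 = -16 kN·m
Superposition: M = Σ M_i = -369/2 kN·m ≈ -184.500000 kN·m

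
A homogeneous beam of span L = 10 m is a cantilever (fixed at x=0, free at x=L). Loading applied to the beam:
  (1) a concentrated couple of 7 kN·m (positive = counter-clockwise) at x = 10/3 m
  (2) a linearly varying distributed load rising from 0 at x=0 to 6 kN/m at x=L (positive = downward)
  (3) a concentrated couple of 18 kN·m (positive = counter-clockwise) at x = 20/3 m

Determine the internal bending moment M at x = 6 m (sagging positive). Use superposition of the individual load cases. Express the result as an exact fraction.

M(6) = -118/5 kN·m

Load 1 — applied couple M₀=7 kN·m at a=10/3 m (b=L-a=20/3):
  M_1 = 0  [x>a] = 0 kN·m
Load 2 — triangular load w₀=6 kN/m (0→w₀ over full span):
  M_2 = w₀Lx/2 - w₀L²/3 - w₀x³/(6L) = 6·10·6/2 - 6·10²/3 - 6·6³/(6·10) = -208/5 kN·m
Load 3 — applied couple M₀=18 kN·m at a=20/3 m (b=L-a=10/3):
  M_3 = M₀  [x≤a] = 18 = 18 kN·m
Superposition: M = Σ M_i = -118/5 kN·m ≈ -23.600000 kN·m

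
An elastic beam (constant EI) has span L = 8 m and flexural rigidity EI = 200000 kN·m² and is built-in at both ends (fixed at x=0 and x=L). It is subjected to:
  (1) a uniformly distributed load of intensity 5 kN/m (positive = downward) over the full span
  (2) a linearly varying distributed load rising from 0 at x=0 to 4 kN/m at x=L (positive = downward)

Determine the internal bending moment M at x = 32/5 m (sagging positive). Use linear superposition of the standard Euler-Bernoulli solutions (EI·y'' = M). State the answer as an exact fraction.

Load 1 — uniform load w=5 kN/m over full span:
  M_1 = wLx/2 - wL²/12 - wx²/2 = 5·8·(32/5)/2 - 5·8²/12 - 5·(32/5)²/2 = -16/15 kN·m
Load 2 — triangular load w₀=4 kN/m (0→w₀ over full span):
  M_2 = 3w₀Lx/20 - w₀L²/30 - w₀x³/(6L) = 3·4·8·(32/5)/20 - 4·8²/30 - 4·(32/5)³/(6·8) = 128/375 kN·m
Superposition: M = Σ M_i = -272/375 kN·m ≈ -0.725333 kN·m

M(32/5) = -272/375 kN·m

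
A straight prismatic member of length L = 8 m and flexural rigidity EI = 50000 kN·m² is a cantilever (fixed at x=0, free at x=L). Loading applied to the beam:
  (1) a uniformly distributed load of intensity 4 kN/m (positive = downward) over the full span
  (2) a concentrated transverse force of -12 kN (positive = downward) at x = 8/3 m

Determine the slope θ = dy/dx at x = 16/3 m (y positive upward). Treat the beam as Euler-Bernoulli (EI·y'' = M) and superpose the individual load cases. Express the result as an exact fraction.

θ(16/3) = -1448/253125 rad

Load 1 — uniform load w=4 kN/m over full span:
  θ_1 = -wx(x²-3Lx+3L²)/(6EI) = -4·(16/3)·((16/3)²-3·8·(16/3)+3·8²)/(6·50000) = -1664/253125 rad
Load 2 — point force P=-12 kN at a=8/3 m (b=L-a=16/3):
  θ_2 = -Pa²/(2EI)  [x>a] = -(-12)·(8/3)²/(2·50000) = 8/9375 rad
Superposition: θ = Σ θ_i = -1448/253125 rad ≈ -0.005720 rad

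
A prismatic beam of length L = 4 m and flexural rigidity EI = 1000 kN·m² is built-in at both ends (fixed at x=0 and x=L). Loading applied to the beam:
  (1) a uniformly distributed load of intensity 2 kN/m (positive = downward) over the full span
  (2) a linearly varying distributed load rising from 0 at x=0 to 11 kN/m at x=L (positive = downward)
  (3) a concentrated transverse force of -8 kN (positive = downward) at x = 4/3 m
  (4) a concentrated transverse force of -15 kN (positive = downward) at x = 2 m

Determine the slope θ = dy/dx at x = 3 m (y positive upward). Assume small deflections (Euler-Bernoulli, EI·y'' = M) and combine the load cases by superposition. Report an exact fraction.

θ(3) = -607/480000 rad

Load 1 — uniform load w=2 kN/m over full span:
  θ_1 = -wx(L-x)(L-2x)/(12EI) = -2·3·(4-3)·(4-2·3)/(12·1000) = 1/1000 rad
Load 2 — triangular load w₀=11 kN/m (0→w₀ over full span):
  θ_2 = -w₀(2x(L-x)(L-2x)(x+2L)+x²(L-x)²)/(120LEI) = -11·(2·3·(4-3)·(4-2·3)·(3+2·4)+3²·(4-3)²)/(120·4·1000) = 451/160000 rad
Load 3 — point force P=-8 kN at a=4/3 m (b=L-a=8/3):
  θ_3 = Pa²(L-x)(2bL-(3b+a)(L-x))/(2L³EI)  [x>a] = (-8)·(4/3)²·(4-3)·(2·(8/3)·4-(3·(8/3)+(4/3))·(4-3))/(2·4³·1000) = -1/750 rad
Load 4 — point force P=-15 kN at a=2 m (b=L-a=2):
  θ_4 = Pa²(L-x)(2bL-(3b+a)(L-x))/(2L³EI)  [x>a] = (-15)·2²·(4-3)·(2·2·4-(3·2+2)·(4-3))/(2·4³·1000) = -3/800 rad
Superposition: θ = Σ θ_i = -607/480000 rad ≈ -0.001265 rad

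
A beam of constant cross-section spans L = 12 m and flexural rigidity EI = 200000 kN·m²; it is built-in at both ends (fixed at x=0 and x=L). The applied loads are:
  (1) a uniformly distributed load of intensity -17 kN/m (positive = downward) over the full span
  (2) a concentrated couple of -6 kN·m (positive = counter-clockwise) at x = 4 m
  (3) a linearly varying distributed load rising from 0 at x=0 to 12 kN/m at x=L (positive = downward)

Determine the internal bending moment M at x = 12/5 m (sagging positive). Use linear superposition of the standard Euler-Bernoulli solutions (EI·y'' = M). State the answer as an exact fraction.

M(12/5) = -188/125 kN·m

Load 1 — uniform load w=-17 kN/m over full span:
  M_1 = wLx/2 - wL²/12 - wx²/2 = (-17)·12·(12/5)/2 - (-17)·12²/12 - (-17)·(12/5)²/2 = 204/25 kN·m
Load 2 — applied couple M₀=-6 kN·m at a=4 m (b=L-a=8):
  M_2 = R_Ax - M_A  [x≤a] with R_A=-2/3, M_A=0 = (-2/3)·(12/5) - 0 = -8/5 kN·m
Load 3 — triangular load w₀=12 kN/m (0→w₀ over full span):
  M_3 = 3w₀Lx/20 - w₀L²/30 - w₀x³/(6L) = 3·12·12·(12/5)/20 - 12·12²/30 - 12·(12/5)³/(6·12) = -1008/125 kN·m
Superposition: M = Σ M_i = -188/125 kN·m ≈ -1.504000 kN·m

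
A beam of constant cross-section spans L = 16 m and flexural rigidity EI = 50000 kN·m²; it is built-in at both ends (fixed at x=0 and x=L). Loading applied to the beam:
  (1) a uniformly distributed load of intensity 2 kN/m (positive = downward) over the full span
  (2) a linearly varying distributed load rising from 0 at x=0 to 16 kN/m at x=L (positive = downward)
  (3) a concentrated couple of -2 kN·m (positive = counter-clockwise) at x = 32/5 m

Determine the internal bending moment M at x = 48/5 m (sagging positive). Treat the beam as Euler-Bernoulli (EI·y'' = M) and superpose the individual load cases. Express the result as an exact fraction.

M(48/5) = 12992/125 kN·m

Load 1 — uniform load w=2 kN/m over full span:
  M_1 = wLx/2 - wL²/12 - wx²/2 = 2·16·(48/5)/2 - 2·16²/12 - 2·(48/5)²/2 = 1408/75 kN·m
Load 2 — triangular load w₀=16 kN/m (0→w₀ over full span):
  M_2 = 3w₀Lx/20 - w₀L²/30 - w₀x³/(6L) = 3·16·16·(48/5)/20 - 16·16²/30 - 16·(48/5)³/(6·16) = 31744/375 kN·m
Load 3 — applied couple M₀=-2 kN·m at a=32/5 m (b=L-a=48/5):
  M_3 = R_Ax - M_A - M₀  [x>a] with R_A=-9/50, M_A=-6/25 = (-9/50)·(48/5) - (-6/25) - (-2) = 64/125 kN·m
Superposition: M = Σ M_i = 12992/125 kN·m ≈ 103.936000 kN·m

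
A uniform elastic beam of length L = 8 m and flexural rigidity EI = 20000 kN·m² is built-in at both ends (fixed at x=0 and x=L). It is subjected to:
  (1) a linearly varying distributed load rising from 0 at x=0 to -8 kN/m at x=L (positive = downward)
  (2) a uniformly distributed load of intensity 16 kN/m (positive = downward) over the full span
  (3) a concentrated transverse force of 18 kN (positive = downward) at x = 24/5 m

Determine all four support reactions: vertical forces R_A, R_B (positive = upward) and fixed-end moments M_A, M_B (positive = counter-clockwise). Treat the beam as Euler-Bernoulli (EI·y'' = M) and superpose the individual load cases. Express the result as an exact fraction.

R_A = 7592/125 kN, M_A = 30784/375 kN·m, R_B = 6658/125 kN, M_B = -30176/375 kN·m

Load 1 — triangular load w₀=-8 kN/m (0→w₀ over full span):
  R_A = 3w₀L/20 = 3·(-8)·8/20 = -48/5 kN
  M_A = w₀L²/30 = (-8)·8²/30 = -256/15 kN·m
  R_B = 7w₀L/20 = 7·(-8)·8/20 = -112/5 kN
  M_B = -w₀L²/20 = -(-8)·8²/20 = 128/5 kN·m
Load 2 — uniform load w=16 kN/m over full span:
  R_A = wL/2 = 16·8/2 = 64 kN
  M_A = wL²/12 = 16·8²/12 = 256/3 kN·m
  R_B = wL/2 = 16·8/2 = 64 kN
  M_B = -wL²/12 = -16·8²/12 = -256/3 kN·m
Load 3 — point force P=18 kN at a=24/5 m (b=L-a=16/5):
  R_A = Pb²(3a+b)/L³ = 18·(16/5)²·(3·(24/5)+(16/5))/8³ = 792/125 kN
  M_A = Pab²/L² = 18·(24/5)·(16/5)²/8² = 1728/125 kN·m
  R_B = Pa²(a+3b)/L³ = 18·(24/5)²·((24/5)+3·(16/5))/8³ = 1458/125 kN
  M_B = -Pa²b/L² = -18·(24/5)²·(16/5)/8² = -2592/125 kN·m
Superposition: R_A = 7592/125 kN, M_A = 30784/375 kN·m, R_B = 6658/125 kN, M_B = -30176/375 kN·m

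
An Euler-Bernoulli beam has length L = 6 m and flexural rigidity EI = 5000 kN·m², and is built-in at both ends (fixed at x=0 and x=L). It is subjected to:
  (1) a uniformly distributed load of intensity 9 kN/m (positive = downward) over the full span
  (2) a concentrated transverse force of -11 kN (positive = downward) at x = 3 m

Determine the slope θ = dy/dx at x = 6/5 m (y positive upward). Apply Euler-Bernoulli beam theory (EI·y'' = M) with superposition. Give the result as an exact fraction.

Load 1 — uniform load w=9 kN/m over full span:
  θ_1 = -wx(L-x)(L-2x)/(12EI) = -9·(6/5)·(6-(6/5))·(6-2·(6/5))/(12·5000) = -243/78125 rad
Load 2 — point force P=-11 kN at a=3 m (b=L-a=3):
  θ_2 = -Pb²x(2aL-(3a+b)x)/(2L³EI)  [x≤a] = -(-11)·3²·(6/5)·(2·3·6-(3·3+3)·(6/5))/(2·6³·5000) = 297/250000 rad
Superposition: θ = Σ θ_i = -2403/1250000 rad ≈ -0.001922 rad

θ(6/5) = -2403/1250000 rad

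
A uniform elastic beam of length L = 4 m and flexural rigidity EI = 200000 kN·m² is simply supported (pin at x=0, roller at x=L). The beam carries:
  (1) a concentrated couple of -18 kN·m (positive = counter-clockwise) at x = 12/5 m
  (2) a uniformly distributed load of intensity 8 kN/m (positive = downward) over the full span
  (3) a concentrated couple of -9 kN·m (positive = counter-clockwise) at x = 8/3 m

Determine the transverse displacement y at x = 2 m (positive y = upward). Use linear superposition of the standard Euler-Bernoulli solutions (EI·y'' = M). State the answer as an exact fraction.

y(2) = -1139/15000000 m

Load 1 — applied couple M₀=-18 kN·m at a=12/5 m (b=L-a=8/5):
  y_1 = (M₀x³/(6L)+C₁x)/EI  [x≤a] with C₁=M₀(3b²-L²)/(6L)=156/25 = ((-18)·2³/(6·4)+(156/25)·2)/200000 = 81/2500000 m
Load 2 — uniform load w=8 kN/m over full span:
  y_2 = -wx(L³-2Lx²+x³)/(24EI) = -8·2·(4³-2·4·2²+2³)/(24·200000) = -1/7500 m
Load 3 — applied couple M₀=-9 kN·m at a=8/3 m (b=L-a=4/3):
  y_3 = (M₀x³/(6L)+C₁x)/EI  [x≤a] with C₁=M₀(3b²-L²)/(6L)=4 = ((-9)·2³/(6·4)+4·2)/200000 = 1/40000 m
Superposition: y = Σ y_i = -1139/15000000 m ≈ -0.000076 m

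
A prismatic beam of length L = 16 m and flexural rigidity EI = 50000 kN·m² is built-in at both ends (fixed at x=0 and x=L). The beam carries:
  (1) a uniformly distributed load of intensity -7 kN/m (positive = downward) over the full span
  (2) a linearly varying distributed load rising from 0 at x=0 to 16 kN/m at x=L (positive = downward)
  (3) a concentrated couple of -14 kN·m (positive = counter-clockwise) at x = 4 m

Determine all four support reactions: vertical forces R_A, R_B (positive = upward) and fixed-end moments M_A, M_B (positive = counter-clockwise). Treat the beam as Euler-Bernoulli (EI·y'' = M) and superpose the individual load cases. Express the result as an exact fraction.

Load 1 — uniform load w=-7 kN/m over full span:
  R_A = wL/2 = (-7)·16/2 = -56 kN
  M_A = wL²/12 = (-7)·16²/12 = -448/3 kN·m
  R_B = wL/2 = (-7)·16/2 = -56 kN
  M_B = -wL²/12 = -(-7)·16²/12 = 448/3 kN·m
Load 2 — triangular load w₀=16 kN/m (0→w₀ over full span):
  R_A = 3w₀L/20 = 3·16·16/20 = 192/5 kN
  M_A = w₀L²/30 = 16·16²/30 = 2048/15 kN·m
  R_B = 7w₀L/20 = 7·16·16/20 = 448/5 kN
  M_B = -w₀L²/20 = -16·16²/20 = -1024/5 kN·m
Load 3 — applied couple M₀=-14 kN·m at a=4 m (b=L-a=12):
  R_A = 6M₀ab/L³ = 6·(-14)·4·12/16³ = -63/64 kN
  M_A = M₀b(2a-b)/L² = (-14)·12·(2·4-12)/16² = 21/8 kN·m
  R_B = -6M₀ab/L³ = -6·(-14)·4·12/16³ = 63/64 kN
  M_B = M₀a(2b-a)/L² = (-14)·4·(2·12-4)/16² = -35/8 kN·m
Superposition: R_A = -5947/320 kN, M_A = -407/40 kN·m, R_B = 11067/320 kN, M_B = -7181/120 kN·m

R_A = -5947/320 kN, M_A = -407/40 kN·m, R_B = 11067/320 kN, M_B = -7181/120 kN·m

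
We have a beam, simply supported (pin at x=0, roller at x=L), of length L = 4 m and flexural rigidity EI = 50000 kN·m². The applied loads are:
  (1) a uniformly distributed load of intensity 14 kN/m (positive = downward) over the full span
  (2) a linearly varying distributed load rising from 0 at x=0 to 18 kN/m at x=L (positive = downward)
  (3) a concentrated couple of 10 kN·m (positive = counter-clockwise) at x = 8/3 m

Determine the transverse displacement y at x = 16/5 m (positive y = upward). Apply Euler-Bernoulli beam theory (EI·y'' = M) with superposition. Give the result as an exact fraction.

Load 1 — uniform load w=14 kN/m over full span:
  y_1 = -wx(L³-2Lx²+x³)/(24EI) = -14·(16/5)·(4³-2·4·(16/5)²+(16/5)³)/(24·50000) = -3248/5859375 m
Load 2 — triangular load w₀=18 kN/m (0→w₀ over full span):
  y_2 = -w₀x(7L⁴-10L²x²+3x⁴)/(360LEI) = -18·(16/5)·(7·4⁴-10·4²·(16/5)²+3·(16/5)⁴)/(360·4·50000) = -18288/48828125 m
Load 3 — applied couple M₀=10 kN·m at a=8/3 m (b=L-a=4/3):
  y_3 = (M₀x³/(6L)-M₀(x-a)²/2+C₁x)/EI  [x>a] with C₁=M₀(3b²-L²)/(6L)=-40/9 = (10·(16/5)³/(6·4)-10·((16/5)-(8/3))²/2+(-40/9)·(16/5))/50000 = -28/703125 m
Superposition: y = Σ y_i = -425692/439453125 m ≈ -0.000969 m

y(16/5) = -425692/439453125 m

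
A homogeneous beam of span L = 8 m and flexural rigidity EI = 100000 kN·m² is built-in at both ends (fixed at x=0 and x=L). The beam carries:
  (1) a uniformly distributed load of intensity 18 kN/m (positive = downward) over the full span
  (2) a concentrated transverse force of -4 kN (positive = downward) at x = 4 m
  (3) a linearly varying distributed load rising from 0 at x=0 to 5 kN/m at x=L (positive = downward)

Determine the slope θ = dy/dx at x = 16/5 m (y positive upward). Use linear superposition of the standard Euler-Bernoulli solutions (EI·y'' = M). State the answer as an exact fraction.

Load 1 — uniform load w=18 kN/m over full span:
  θ_1 = -wx(L-x)(L-2x)/(12EI) = -18·(16/5)·(8-(16/5))·(8-2·(16/5))/(12·100000) = -144/390625 rad
Load 2 — point force P=-4 kN at a=4 m (b=L-a=4):
  θ_2 = -Pb²x(2aL-(3a+b)x)/(2L³EI)  [x≤a] = -(-4)·4²·(16/5)·(2·4·8-(3·4+4)·(16/5))/(2·8³·100000) = 2/78125 rad
Load 3 — triangular load w₀=5 kN/m (0→w₀ over full span):
  θ_3 = -w₀(2x(L-x)(L-2x)(x+2L)+x²(L-x)²)/(120LEI) = -5·(2·(16/5)·(8-(16/5))·(8-2·(16/5))·((16/5)+2·8)+(16/5)²·(8-(16/5))²)/(120·8·100000) = -24/390625 rad
Superposition: θ = Σ θ_i = -158/390625 rad ≈ -0.000404 rad

θ(16/5) = -158/390625 rad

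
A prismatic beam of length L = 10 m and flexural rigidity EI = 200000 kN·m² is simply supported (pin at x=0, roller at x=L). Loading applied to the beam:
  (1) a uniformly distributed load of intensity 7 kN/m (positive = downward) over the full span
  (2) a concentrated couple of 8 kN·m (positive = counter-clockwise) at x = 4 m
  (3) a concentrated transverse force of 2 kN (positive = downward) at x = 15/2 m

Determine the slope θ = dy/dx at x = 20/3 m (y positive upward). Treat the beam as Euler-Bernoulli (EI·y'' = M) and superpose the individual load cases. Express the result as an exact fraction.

Load 1 — uniform load w=7 kN/m over full span:
  θ_1 = -w(L³-6Lx²+4x³)/(24EI) = -7·(10³-6·10·(20/3)²+4·(20/3)³)/(24·200000) = 91/129600 rad
Load 2 — applied couple M₀=8 kN·m at a=4 m (b=L-a=6):
  θ_2 = (M₀x²/(2L)-M₀(x-a)+C₁)/EI  [x>a] with C₁=M₀(3b²-L²)/(6L)=16/15 = (8·(20/3)²/(2·10)-8·((20/3)-4)+(16/15))/200000 = -7/562500 rad
Load 3 — point force P=2 kN at a=15/2 m (b=L-a=5/2):
  θ_3 = -Pb(L²-b²-3x²)/(6LEI)  [x≤a] = -2·(5/2)·(10²-(5/2)²-3·(20/3)²)/(6·10·200000) = 19/1152000 rad
Superposition: θ = Σ θ_i = 915247/1296000000 rad ≈ 0.000706 rad

θ(20/3) = 915247/1296000000 rad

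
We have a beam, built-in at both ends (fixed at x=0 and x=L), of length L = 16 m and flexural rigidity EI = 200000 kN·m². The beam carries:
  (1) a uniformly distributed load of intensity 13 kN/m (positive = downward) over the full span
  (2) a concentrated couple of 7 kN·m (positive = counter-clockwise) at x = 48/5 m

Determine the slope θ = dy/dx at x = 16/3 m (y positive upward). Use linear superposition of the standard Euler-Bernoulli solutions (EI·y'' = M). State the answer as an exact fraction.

θ(16/3) = -20989/12656250 rad

Load 1 — uniform load w=13 kN/m over full span:
  θ_1 = -wx(L-x)(L-2x)/(12EI) = -13·(16/3)·(16-(16/3))·(16-2·(16/3))/(12·200000) = -416/253125 rad
Load 2 — applied couple M₀=7 kN·m at a=48/5 m (b=L-a=32/5):
  θ_2 = (R_Ax²/2 - M_Ax)/EI  [x≤a] with R_A=63/100, M_A=56/25 = ((63/100)·(16/3)²/2 - (56/25)·(16/3))/200000 = -7/468750 rad
Superposition: θ = Σ θ_i = -20989/12656250 rad ≈ -0.001658 rad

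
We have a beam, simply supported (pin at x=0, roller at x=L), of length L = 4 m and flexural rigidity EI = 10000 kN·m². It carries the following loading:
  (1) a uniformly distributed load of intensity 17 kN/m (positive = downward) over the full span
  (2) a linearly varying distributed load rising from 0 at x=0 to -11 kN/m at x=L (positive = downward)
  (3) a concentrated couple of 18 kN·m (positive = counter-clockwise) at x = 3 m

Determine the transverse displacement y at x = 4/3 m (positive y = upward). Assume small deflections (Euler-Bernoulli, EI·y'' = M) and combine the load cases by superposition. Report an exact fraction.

y(4/3) = -32821/7290000 m

Load 1 — uniform load w=17 kN/m over full span:
  y_1 = -wx(L³-2Lx²+x³)/(24EI) = -17·(4/3)·(4³-2·4·(4/3)²+(4/3)³)/(24·10000) = -748/151875 m
Load 2 — triangular load w₀=-11 kN/m (0→w₀ over full span):
  y_2 = -w₀x(7L⁴-10L²x²+3x⁴)/(360LEI) = -(-11)·(4/3)·(7·4⁴-10·4²·(4/3)²+3·(4/3)⁴)/(360·4·10000) = 704/455625 m
Load 3 — applied couple M₀=18 kN·m at a=3 m (b=L-a=1):
  y_3 = (M₀x³/(6L)+C₁x)/EI  [x≤a] with C₁=M₀(3b²-L²)/(6L)=-39/4 = (18·(4/3)³/(6·4)+(-39/4)·(4/3))/10000 = -101/90000 m
Superposition: y = Σ y_i = -32821/7290000 m ≈ -0.004502 m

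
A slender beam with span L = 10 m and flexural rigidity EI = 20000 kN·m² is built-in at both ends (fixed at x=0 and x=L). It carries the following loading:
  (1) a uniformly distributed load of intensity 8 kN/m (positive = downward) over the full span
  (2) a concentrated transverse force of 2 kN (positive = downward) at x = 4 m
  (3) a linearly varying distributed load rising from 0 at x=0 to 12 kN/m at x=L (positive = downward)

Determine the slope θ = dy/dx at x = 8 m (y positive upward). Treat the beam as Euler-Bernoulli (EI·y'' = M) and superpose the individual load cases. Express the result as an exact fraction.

θ(8) = 919/156250 rad

Load 1 — uniform load w=8 kN/m over full span:
  θ_1 = -wx(L-x)(L-2x)/(12EI) = -8·8·(10-8)·(10-2·8)/(12·20000) = 2/625 rad
Load 2 — point force P=2 kN at a=4 m (b=L-a=6):
  θ_2 = Pa²(L-x)(2bL-(3b+a)(L-x))/(2L³EI)  [x>a] = 2·4²·(10-8)·(2·6·10-(3·6+4)·(10-8))/(2·10³·20000) = 19/156250 rad
Load 3 — triangular load w₀=12 kN/m (0→w₀ over full span):
  θ_3 = -w₀(2x(L-x)(L-2x)(x+2L)+x²(L-x)²)/(120LEI) = -12·(2·8·(10-8)·(10-2·8)·(8+2·10)+8²·(10-8)²)/(120·10·20000) = 8/3125 rad
Superposition: θ = Σ θ_i = 919/156250 rad ≈ 0.005882 rad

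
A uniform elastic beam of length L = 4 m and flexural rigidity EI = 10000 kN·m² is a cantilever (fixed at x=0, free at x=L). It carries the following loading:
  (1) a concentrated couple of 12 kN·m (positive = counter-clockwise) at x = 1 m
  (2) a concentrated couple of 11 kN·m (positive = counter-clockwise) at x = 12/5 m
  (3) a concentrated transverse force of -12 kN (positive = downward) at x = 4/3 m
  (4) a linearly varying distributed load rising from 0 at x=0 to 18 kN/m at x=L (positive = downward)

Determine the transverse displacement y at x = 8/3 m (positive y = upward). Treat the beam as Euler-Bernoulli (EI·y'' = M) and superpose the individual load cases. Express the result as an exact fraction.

Load 1 — applied couple M₀=12 kN·m at a=1 m (b=L-a=3):
  y_1 = M₀a(2x-a)/(2EI)  [x>a] = 12·1·(2·(8/3)-1)/(2·10000) = 13/5000 m
Load 2 — applied couple M₀=11 kN·m at a=12/5 m (b=L-a=8/5):
  y_2 = M₀a(2x-a)/(2EI)  [x>a] = 11·(12/5)·(2·(8/3)-(12/5))/(2·10000) = 121/31250 m
Load 3 — point force P=-12 kN at a=4/3 m (b=L-a=8/3):
  y_3 = -Pa²(3x-a)/(6EI)  [x>a] = -(-12)·(4/3)²·(3·(8/3)-(4/3))/(6·10000) = 8/3375 m
Load 4 — triangular load w₀=18 kN/m (0→w₀ over full span):
  y_4 = (w₀Lx³/12-w₀L²x²/6-w₀x⁵/(120L))/EI = (18·4·(8/3)³/12-18·4²·(8/3)²/6-18·(8/3)⁵/(120·4))/10000 = -5888/253125 m
Superposition: y = Σ y_i = -145991/10125000 m ≈ -0.014419 m

y(8/3) = -145991/10125000 m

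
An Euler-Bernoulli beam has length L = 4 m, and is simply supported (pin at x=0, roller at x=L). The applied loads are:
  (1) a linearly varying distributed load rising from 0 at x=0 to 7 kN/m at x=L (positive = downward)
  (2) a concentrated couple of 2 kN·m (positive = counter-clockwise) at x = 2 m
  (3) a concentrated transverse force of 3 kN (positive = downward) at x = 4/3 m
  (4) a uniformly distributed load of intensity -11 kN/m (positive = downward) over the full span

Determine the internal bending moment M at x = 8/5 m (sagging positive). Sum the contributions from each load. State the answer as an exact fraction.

Load 1 — triangular load w₀=7 kN/m (0→w₀ over full span):
  M_1 = w₀Lx/6 - w₀x³/(6L) = 7·4·(8/5)/6 - 7·(8/5)³/(6·4) = 784/125 kN·m
Load 2 — applied couple M₀=2 kN·m at a=2 m (b=L-a=2):
  M_2 = M₀x/L  [x≤a] = 2·(8/5)/4 = 4/5 kN·m
Load 3 — point force P=3 kN at a=4/3 m (b=L-a=8/3):
  M_3 = Pa(L-x)/L  [x>a] = 3·(4/3)·(4-(8/5))/4 = 12/5 kN·m
Load 4 — uniform load w=-11 kN/m over full span:
  M_4 = wx(L-x)/2 = (-11)·(8/5)·(4-(8/5))/2 = -528/25 kN·m
Superposition: M = Σ M_i = -1456/125 kN·m ≈ -11.648000 kN·m

M(8/5) = -1456/125 kN·m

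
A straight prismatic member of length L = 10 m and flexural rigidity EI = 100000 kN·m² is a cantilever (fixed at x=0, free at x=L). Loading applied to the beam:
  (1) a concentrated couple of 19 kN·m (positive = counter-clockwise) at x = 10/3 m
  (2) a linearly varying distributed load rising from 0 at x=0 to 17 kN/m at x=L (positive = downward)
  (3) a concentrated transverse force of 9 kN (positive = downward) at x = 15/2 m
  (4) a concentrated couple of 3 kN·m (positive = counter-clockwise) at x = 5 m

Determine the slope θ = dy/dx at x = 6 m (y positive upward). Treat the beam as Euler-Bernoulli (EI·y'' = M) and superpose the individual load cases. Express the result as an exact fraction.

θ(6) = -31897/1500000 rad

Load 1 — applied couple M₀=19 kN·m at a=10/3 m (b=L-a=20/3):
  θ_1 = M₀a/EI  [x>a] = 19·(10/3)/100000 = 19/30000 rad
Load 2 — triangular load w₀=17 kN/m (0→w₀ over full span):
  θ_2 = (w₀Lx²/4-w₀L²x/3-w₀x⁴/(24L))/EI = (17·10·6²/4-17·10²·6/3-17·6⁴/(24·10))/100000 = -9809/500000 rad
Load 3 — point force P=9 kN at a=15/2 m (b=L-a=5/2):
  θ_3 = -Px(2a-x)/(2EI)  [x≤a] = -9·6·(2·(15/2)-6)/(2·100000) = -243/100000 rad
Load 4 — applied couple M₀=3 kN·m at a=5 m (b=L-a=5):
  θ_4 = M₀a/EI  [x>a] = 3·5/100000 = 3/20000 rad
Superposition: θ = Σ θ_i = -31897/1500000 rad ≈ -0.021265 rad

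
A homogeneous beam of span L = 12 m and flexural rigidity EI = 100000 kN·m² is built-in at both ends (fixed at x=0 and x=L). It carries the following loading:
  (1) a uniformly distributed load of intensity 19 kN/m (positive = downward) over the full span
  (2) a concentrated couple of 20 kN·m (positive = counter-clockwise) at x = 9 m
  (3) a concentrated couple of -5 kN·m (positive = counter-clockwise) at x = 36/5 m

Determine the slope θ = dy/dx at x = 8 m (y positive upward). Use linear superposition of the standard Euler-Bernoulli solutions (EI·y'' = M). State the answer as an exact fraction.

Load 1 — uniform load w=19 kN/m over full span:
  θ_1 = -wx(L-x)(L-2x)/(12EI) = -19·8·(12-8)·(12-2·8)/(12·100000) = 19/9375 rad
Load 2 — applied couple M₀=20 kN·m at a=9 m (b=L-a=3):
  θ_2 = (R_Ax²/2 - M_Ax)/EI  [x≤a] with R_A=15/8, M_A=25/4 = ((15/8)·8²/2 - (25/4)·8)/100000 = 1/10000 rad
Load 3 — applied couple M₀=-5 kN·m at a=36/5 m (b=L-a=24/5):
  θ_3 = (R_Ax²/2 - M_Ax - M₀(x-a))/EI  [x>a] with R_A=-3/5, M_A=-8/5 = ((-3/5)·8²/2 - (-8/5)·8 - (-5)·(8-(36/5)))/100000 = -3/125000 rad
Superposition: θ = Σ θ_i = 1577/750000 rad ≈ 0.002103 rad

θ(8) = 1577/750000 rad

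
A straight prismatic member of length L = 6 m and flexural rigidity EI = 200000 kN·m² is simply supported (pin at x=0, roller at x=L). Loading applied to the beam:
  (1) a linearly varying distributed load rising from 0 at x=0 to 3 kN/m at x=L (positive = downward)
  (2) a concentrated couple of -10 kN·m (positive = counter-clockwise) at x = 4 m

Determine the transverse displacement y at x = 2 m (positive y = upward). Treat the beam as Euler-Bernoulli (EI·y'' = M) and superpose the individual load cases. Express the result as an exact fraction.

y(2) = -23/450000 m

Load 1 — triangular load w₀=3 kN/m (0→w₀ over full span):
  y_1 = -w₀x(7L⁴-10L²x²+3x⁴)/(360LEI) = -3·2·(7·6⁴-10·6²·2²+3·2⁴)/(360·6·200000) = -1/9375 m
Load 2 — applied couple M₀=-10 kN·m at a=4 m (b=L-a=2):
  y_2 = (M₀x³/(6L)+C₁x)/EI  [x≤a] with C₁=M₀(3b²-L²)/(6L)=20/3 = ((-10)·2³/(6·6)+(20/3)·2)/200000 = 1/18000 m
Superposition: y = Σ y_i = -23/450000 m ≈ -0.000051 m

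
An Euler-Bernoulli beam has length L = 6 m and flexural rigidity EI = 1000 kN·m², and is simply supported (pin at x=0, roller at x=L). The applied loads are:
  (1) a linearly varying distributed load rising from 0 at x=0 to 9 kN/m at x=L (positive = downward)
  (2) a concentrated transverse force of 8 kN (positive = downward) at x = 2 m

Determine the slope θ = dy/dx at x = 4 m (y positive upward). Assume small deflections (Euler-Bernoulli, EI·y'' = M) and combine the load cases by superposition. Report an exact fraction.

Load 1 — triangular load w₀=9 kN/m (0→w₀ over full span):
  θ_1 = -w₀(7L⁴-30L²x²+15x⁴)/(360LEI) = -9·(7·6⁴-30·6²·4²+15·4⁴)/(360·6·1000) = 91/5000 rad
Load 2 — point force P=8 kN at a=2 m (b=L-a=4):
  θ_2 = -Pa(2L²-6Lx+3x²+a²)/(6LEI)  [x>a] = -8·2·(2·6²-6·6·4+3·4²+2²)/(6·6·1000) = 2/225 rad
Superposition: θ = Σ θ_i = 1219/45000 rad ≈ 0.027089 rad

θ(4) = 1219/45000 rad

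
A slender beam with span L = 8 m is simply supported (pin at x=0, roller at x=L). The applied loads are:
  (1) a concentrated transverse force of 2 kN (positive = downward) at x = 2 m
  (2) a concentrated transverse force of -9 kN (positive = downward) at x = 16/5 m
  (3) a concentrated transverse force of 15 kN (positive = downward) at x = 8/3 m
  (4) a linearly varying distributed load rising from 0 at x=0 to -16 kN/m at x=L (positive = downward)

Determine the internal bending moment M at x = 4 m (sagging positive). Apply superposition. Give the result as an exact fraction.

Load 1 — point force P=2 kN at a=2 m (b=L-a=6):
  M_1 = Pa(L-x)/L  [x>a] = 2·2·(8-4)/8 = 2 kN·m
Load 2 — point force P=-9 kN at a=16/5 m (b=L-a=24/5):
  M_2 = Pa(L-x)/L  [x>a] = (-9)·(16/5)·(8-4)/8 = -72/5 kN·m
Load 3 — point force P=15 kN at a=8/3 m (b=L-a=16/3):
  M_3 = Pa(L-x)/L  [x>a] = 15·(8/3)·(8-4)/8 = 20 kN·m
Load 4 — triangular load w₀=-16 kN/m (0→w₀ over full span):
  M_4 = w₀Lx/6 - w₀x³/(6L) = (-16)·8·4/6 - (-16)·4³/(6·8) = -64 kN·m
Superposition: M = Σ M_i = -282/5 kN·m ≈ -56.400000 kN·m

M(4) = -282/5 kN·m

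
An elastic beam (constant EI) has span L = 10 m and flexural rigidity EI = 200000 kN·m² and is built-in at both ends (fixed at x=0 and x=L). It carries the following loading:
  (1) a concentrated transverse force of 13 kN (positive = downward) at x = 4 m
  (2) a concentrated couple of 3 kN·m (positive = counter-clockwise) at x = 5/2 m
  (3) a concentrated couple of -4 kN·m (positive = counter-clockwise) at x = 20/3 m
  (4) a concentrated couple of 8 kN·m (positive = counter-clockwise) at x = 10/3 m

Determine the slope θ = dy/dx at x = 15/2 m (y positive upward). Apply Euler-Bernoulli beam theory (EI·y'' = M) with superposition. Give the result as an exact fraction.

Load 1 — point force P=13 kN at a=4 m (b=L-a=6):
  θ_1 = Pa²(L-x)(2bL-(3b+a)(L-x))/(2L³EI)  [x>a] = 13·4²·(10-(15/2))·(2·6·10-(3·6+4)·(10-(15/2)))/(2·10³·200000) = 169/2000000 rad
Load 2 — applied couple M₀=3 kN·m at a=5/2 m (b=L-a=15/2):
  θ_2 = (R_Ax²/2 - M_Ax - M₀(x-a))/EI  [x>a] with R_A=27/80, M_A=-9/16 = ((27/80)·(15/2)²/2 - (-9/16)·(15/2) - 3·((15/2)-(5/2)))/200000 = -33/5120000 rad
Load 3 — applied couple M₀=-4 kN·m at a=20/3 m (b=L-a=10/3):
  θ_3 = (R_Ax²/2 - M_Ax - M₀(x-a))/EI  [x>a] with R_A=-8/15, M_A=-4/3 = ((-8/15)·(15/2)²/2 - (-4/3)·(15/2) - (-4)·((15/2)-(20/3)))/200000 = -1/120000 rad
Load 4 — applied couple M₀=8 kN·m at a=10/3 m (b=L-a=20/3):
  θ_4 = (R_Ax²/2 - M_Ax - M₀(x-a))/EI  [x>a] with R_A=16/15, M_A=0 = ((16/15)·(15/2)²/2 - 0·(15/2) - 8·((15/2)-(10/3)))/200000 = -1/60000 rad
Superposition: θ = Σ θ_i = 6791/128000000 rad ≈ 0.000053 rad

θ(15/2) = 6791/128000000 rad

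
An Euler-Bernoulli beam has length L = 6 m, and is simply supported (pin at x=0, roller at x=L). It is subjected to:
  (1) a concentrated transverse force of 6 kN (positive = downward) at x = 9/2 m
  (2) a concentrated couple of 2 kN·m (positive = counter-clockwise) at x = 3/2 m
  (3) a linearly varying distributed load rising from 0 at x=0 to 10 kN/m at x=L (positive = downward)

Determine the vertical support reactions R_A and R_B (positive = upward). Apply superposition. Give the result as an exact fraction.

Load 1 — point force P=6 kN at a=9/2 m (b=L-a=3/2):
  R_A = Pb/L = 6·(3/2)/6 = 3/2 kN
  R_B = Pa/L = 6·(9/2)/6 = 9/2 kN
Load 2 — applied couple M₀=2 kN·m at a=3/2 m (b=L-a=9/2):
  R_A = M₀/L = 2/6 = 1/3 kN
  R_B = -M₀/L = -2/6 = -1/3 kN
Load 3 — triangular load w₀=10 kN/m (0→w₀ over full span):
  R_A = w₀L/6 = 10·6/6 = 10 kN
  R_B = w₀L/3 = 10·6/3 = 20 kN
Superposition: R_A = 71/6 kN, R_B = 145/6 kN

R_A = 71/6 kN, R_B = 145/6 kN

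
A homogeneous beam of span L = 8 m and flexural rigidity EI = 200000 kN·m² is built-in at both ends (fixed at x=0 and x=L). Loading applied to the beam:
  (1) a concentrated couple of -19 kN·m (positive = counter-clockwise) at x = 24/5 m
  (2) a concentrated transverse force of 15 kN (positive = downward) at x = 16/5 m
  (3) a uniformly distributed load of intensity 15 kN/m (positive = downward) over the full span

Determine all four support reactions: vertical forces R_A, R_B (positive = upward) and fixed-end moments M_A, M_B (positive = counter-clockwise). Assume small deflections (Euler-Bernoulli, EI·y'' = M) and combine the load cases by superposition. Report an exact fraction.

R_A = 663/10 kN, M_A = 456/5 kN·m, R_B = 687/10 kN, M_B = -469/5 kN·m

Load 1 — applied couple M₀=-19 kN·m at a=24/5 m (b=L-a=16/5):
  R_A = 6M₀ab/L³ = 6·(-19)·(24/5)·(16/5)/8³ = -171/50 kN
  M_A = M₀b(2a-b)/L² = (-19)·(16/5)·(2·(24/5)-(16/5))/8² = -152/25 kN·m
  R_B = -6M₀ab/L³ = -6·(-19)·(24/5)·(16/5)/8³ = 171/50 kN
  M_B = M₀a(2b-a)/L² = (-19)·(24/5)·(2·(16/5)-(24/5))/8² = -57/25 kN·m
Load 2 — point force P=15 kN at a=16/5 m (b=L-a=24/5):
  R_A = Pb²(3a+b)/L³ = 15·(24/5)²·(3·(16/5)+(24/5))/8³ = 243/25 kN
  M_A = Pab²/L² = 15·(16/5)·(24/5)²/8² = 432/25 kN·m
  R_B = Pa²(a+3b)/L³ = 15·(16/5)²·((16/5)+3·(24/5))/8³ = 132/25 kN
  M_B = -Pa²b/L² = -15·(16/5)²·(24/5)/8² = -288/25 kN·m
Load 3 — uniform load w=15 kN/m over full span:
  R_A = wL/2 = 15·8/2 = 60 kN
  M_A = wL²/12 = 15·8²/12 = 80 kN·m
  R_B = wL/2 = 15·8/2 = 60 kN
  M_B = -wL²/12 = -15·8²/12 = -80 kN·m
Superposition: R_A = 663/10 kN, M_A = 456/5 kN·m, R_B = 687/10 kN, M_B = -469/5 kN·m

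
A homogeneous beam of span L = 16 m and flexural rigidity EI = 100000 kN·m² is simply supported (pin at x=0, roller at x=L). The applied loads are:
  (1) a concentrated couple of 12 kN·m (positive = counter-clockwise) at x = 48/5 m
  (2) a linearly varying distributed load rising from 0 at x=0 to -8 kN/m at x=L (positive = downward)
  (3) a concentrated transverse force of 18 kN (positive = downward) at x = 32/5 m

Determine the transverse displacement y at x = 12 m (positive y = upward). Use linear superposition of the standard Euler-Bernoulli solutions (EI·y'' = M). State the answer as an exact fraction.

Load 1 — applied couple M₀=12 kN·m at a=48/5 m (b=L-a=32/5):
  y_1 = (M₀x³/(6L)-M₀(x-a)²/2+C₁x)/EI  [x>a] with C₁=M₀(3b²-L²)/(6L)=-416/25 = (12·12³/(6·16)-12·(12-(48/5))²/2+(-416/25)·12)/100000 = -57/312500 m
Load 2 — triangular load w₀=-8 kN/m (0→w₀ over full span):
  y_2 = -w₀x(7L⁴-10L²x²+3x⁴)/(360LEI) = -(-8)·12·(7·16⁴-10·16²·12²+3·12⁴)/(360·16·100000) = 238/9375 m
Load 3 — point force P=18 kN at a=32/5 m (b=L-a=48/5):
  y_3 = -Pa(L-x)(2Lx-a²-x²)/(6LEI)  [x>a] = -18·(32/5)·(16-12)·(2·16·12-(32/5)²-12²)/(6·16·100000) = -3732/390625 m
Superposition: y = Σ y_i = 73361/4687500 m ≈ 0.015650 m

y(12) = 73361/4687500 m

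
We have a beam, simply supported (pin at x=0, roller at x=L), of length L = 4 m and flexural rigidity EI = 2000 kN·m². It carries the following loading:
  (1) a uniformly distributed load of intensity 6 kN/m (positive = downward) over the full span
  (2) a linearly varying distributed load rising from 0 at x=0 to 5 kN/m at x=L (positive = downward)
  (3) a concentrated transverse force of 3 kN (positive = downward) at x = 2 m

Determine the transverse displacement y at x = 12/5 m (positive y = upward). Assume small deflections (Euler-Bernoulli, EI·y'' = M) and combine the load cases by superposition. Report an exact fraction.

y(12/5) = -36217/2343750 m

Load 1 — uniform load w=6 kN/m over full span:
  y_1 = -wx(L³-2Lx²+x³)/(24EI) = -6·(12/5)·(4³-2·4·(12/5)²+(12/5)³)/(24·2000) = -744/78125 m
Load 2 — triangular load w₀=5 kN/m (0→w₀ over full span):
  y_2 = -w₀x(7L⁴-10L²x²+3x⁴)/(360LEI) = -5·(12/5)·(7·4⁴-10·4²·(12/5)²+3·(12/5)⁴)/(360·4·2000) = -4736/1171875 m
Load 3 — point force P=3 kN at a=2 m (b=L-a=2):
  y_3 = -Pa(L-x)(2Lx-a²-x²)/(6LEI)  [x>a] = -3·2·(4-(12/5))·(2·4·(12/5)-2²-(12/5)²)/(6·4·2000) = -59/31250 m
Superposition: y = Σ y_i = -36217/2343750 m ≈ -0.015453 m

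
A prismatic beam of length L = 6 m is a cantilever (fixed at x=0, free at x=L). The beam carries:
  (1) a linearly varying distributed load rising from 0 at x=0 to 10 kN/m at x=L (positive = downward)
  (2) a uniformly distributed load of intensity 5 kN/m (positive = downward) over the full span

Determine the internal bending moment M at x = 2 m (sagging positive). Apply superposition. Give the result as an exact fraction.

M(2) = -920/9 kN·m

Load 1 — triangular load w₀=10 kN/m (0→w₀ over full span):
  M_1 = w₀Lx/2 - w₀L²/3 - w₀x³/(6L) = 10·6·2/2 - 10·6²/3 - 10·2³/(6·6) = -560/9 kN·m
Load 2 — uniform load w=5 kN/m over full span:
  M_2 = -w(L-x)²/2 = -5·(6-2)²/2 = -40 kN·m
Superposition: M = Σ M_i = -920/9 kN·m ≈ -102.222222 kN·m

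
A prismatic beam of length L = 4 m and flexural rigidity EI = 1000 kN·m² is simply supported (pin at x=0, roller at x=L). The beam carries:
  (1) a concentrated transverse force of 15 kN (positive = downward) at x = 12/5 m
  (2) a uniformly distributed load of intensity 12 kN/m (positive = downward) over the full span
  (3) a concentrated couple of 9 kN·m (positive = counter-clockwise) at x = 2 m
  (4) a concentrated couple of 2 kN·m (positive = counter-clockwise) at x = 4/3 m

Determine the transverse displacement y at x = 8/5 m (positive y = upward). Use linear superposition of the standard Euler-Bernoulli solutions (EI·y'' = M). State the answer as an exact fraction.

Load 1 — point force P=15 kN at a=12/5 m (b=L-a=8/5):
  y_1 = -Pbx(L²-b²-x²)/(6LEI)  [x≤a] = -15·(8/5)·(8/5)·(4²-(8/5)²-(8/5)²)/(6·4·1000) = -272/15625 m
Load 2 — uniform load w=12 kN/m over full span:
  y_2 = -wx(L³-2Lx²+x³)/(24EI) = -12·(8/5)·(4³-2·4·(8/5)²+(8/5)³)/(24·1000) = -2976/78125 m
Load 3 — applied couple M₀=9 kN·m at a=2 m (b=L-a=2):
  y_3 = (M₀x³/(6L)+C₁x)/EI  [x≤a] with C₁=M₀(3b²-L²)/(6L)=-3/2 = (9·(8/5)³/(6·4)+(-3/2)·(8/5))/1000 = -27/31250 m
Load 4 — applied couple M₀=2 kN·m at a=4/3 m (b=L-a=8/3):
  y_4 = (M₀x³/(6L)-M₀(x-a)²/2+C₁x)/EI  [x>a] with C₁=M₀(3b²-L²)/(6L)=4/9 = (2·(8/5)³/(6·4)-2·((8/5)-(4/3))²/2+(4/9)·(8/5))/1000 = 46/46875 m
Superposition: y = Σ y_i = -25961/468750 m ≈ -0.055383 m

y(8/5) = -25961/468750 m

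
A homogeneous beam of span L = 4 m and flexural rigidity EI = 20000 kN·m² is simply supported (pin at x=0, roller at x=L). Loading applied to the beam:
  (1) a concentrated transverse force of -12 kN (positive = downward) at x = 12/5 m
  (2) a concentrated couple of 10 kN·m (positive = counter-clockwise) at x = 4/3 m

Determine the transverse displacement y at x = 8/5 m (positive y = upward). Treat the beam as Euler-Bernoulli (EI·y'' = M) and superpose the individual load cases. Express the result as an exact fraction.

Load 1 — point force P=-12 kN at a=12/5 m (b=L-a=8/5):
  y_1 = -Pbx(L²-b²-x²)/(6LEI)  [x≤a] = -(-12)·(8/5)·(8/5)·(4²-(8/5)²-(8/5)²)/(6·4·20000) = 272/390625 m
Load 2 — applied couple M₀=10 kN·m at a=4/3 m (b=L-a=8/3):
  y_2 = (M₀x³/(6L)-M₀(x-a)²/2+C₁x)/EI  [x>a] with C₁=M₀(3b²-L²)/(6L)=20/9 = (10·(8/5)³/(6·4)-10·((8/5)-(4/3))²/2+(20/9)·(8/5))/20000 = 23/93750 m
Superposition: y = Σ y_i = 2207/2343750 m ≈ 0.000942 m

y(8/5) = 2207/2343750 m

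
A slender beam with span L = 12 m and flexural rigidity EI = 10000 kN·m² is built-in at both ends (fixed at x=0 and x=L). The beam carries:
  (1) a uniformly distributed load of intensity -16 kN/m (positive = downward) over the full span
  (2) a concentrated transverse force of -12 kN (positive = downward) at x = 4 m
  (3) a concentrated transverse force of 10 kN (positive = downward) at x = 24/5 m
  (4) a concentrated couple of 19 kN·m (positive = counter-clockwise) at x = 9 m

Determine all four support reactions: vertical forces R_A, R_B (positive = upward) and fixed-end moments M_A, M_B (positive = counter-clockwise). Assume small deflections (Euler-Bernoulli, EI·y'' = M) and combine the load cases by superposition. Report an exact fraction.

Load 1 — uniform load w=-16 kN/m over full span:
  R_A = wL/2 = (-16)·12/2 = -96 kN
  M_A = wL²/12 = (-16)·12²/12 = -192 kN·m
  R_B = wL/2 = (-16)·12/2 = -96 kN
  M_B = -wL²/12 = -(-16)·12²/12 = 192 kN·m
Load 2 — point force P=-12 kN at a=4 m (b=L-a=8):
  R_A = Pb²(3a+b)/L³ = (-12)·8²·(3·4+8)/12³ = -80/9 kN
  M_A = Pab²/L² = (-12)·4·8²/12² = -64/3 kN·m
  R_B = Pa²(a+3b)/L³ = (-12)·4²·(4+3·8)/12³ = -28/9 kN
  M_B = -Pa²b/L² = -(-12)·4²·8/12² = 32/3 kN·m
Load 3 — point force P=10 kN at a=24/5 m (b=L-a=36/5):
  R_A = Pb²(3a+b)/L³ = 10·(36/5)²·(3·(24/5)+(36/5))/12³ = 162/25 kN
  M_A = Pab²/L² = 10·(24/5)·(36/5)²/12² = 432/25 kN·m
  R_B = Pa²(a+3b)/L³ = 10·(24/5)²·((24/5)+3·(36/5))/12³ = 88/25 kN
  M_B = -Pa²b/L² = -10·(24/5)²·(36/5)/12² = -288/25 kN·m
Load 4 — applied couple M₀=19 kN·m at a=9 m (b=L-a=3):
  R_A = 6M₀ab/L³ = 6·19·9·3/12³ = 57/32 kN
  M_A = M₀b(2a-b)/L² = 19·3·(2·9-3)/12² = 95/16 kN·m
  R_B = -6M₀ab/L³ = -6·19·9·3/12³ = -57/32 kN
  M_B = M₀a(2b-a)/L² = 19·9·(2·3-9)/12² = -57/16 kN·m
Superposition: R_A = -695719/7200 kN, M_A = -228139/1200 kN·m, R_B = -701081/7200 kN, M_B = 225101/1200 kN·m

R_A = -695719/7200 kN, M_A = -228139/1200 kN·m, R_B = -701081/7200 kN, M_B = 225101/1200 kN·m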